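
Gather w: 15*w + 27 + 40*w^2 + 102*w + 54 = 40*w^2 + 117*w + 81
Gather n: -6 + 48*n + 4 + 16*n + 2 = 64*n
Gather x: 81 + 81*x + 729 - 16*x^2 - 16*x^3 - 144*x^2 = -16*x^3 - 160*x^2 + 81*x + 810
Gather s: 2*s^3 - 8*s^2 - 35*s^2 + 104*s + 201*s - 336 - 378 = 2*s^3 - 43*s^2 + 305*s - 714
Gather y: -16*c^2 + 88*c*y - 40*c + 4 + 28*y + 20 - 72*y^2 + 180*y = -16*c^2 - 40*c - 72*y^2 + y*(88*c + 208) + 24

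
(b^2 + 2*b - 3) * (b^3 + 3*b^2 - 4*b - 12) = b^5 + 5*b^4 - b^3 - 29*b^2 - 12*b + 36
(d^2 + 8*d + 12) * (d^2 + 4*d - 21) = d^4 + 12*d^3 + 23*d^2 - 120*d - 252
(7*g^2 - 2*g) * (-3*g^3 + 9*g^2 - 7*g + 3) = -21*g^5 + 69*g^4 - 67*g^3 + 35*g^2 - 6*g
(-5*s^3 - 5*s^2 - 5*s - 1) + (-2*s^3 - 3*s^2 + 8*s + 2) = -7*s^3 - 8*s^2 + 3*s + 1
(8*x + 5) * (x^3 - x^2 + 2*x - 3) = 8*x^4 - 3*x^3 + 11*x^2 - 14*x - 15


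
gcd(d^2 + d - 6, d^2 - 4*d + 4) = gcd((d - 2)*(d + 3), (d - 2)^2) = d - 2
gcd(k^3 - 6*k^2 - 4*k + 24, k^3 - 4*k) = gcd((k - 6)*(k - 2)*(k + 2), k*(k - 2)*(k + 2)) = k^2 - 4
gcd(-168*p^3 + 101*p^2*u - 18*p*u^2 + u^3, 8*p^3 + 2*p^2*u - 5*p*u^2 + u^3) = 1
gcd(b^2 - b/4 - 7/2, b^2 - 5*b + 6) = b - 2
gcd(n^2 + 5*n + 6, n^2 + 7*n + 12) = n + 3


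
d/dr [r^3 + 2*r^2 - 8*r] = 3*r^2 + 4*r - 8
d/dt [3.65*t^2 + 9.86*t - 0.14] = 7.3*t + 9.86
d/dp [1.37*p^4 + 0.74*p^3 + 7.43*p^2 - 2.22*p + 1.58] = 5.48*p^3 + 2.22*p^2 + 14.86*p - 2.22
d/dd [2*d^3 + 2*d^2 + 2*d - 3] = 6*d^2 + 4*d + 2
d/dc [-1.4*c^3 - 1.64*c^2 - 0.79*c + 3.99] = -4.2*c^2 - 3.28*c - 0.79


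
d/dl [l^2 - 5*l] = 2*l - 5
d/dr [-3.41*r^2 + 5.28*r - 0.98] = 5.28 - 6.82*r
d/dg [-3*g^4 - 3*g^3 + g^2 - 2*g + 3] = -12*g^3 - 9*g^2 + 2*g - 2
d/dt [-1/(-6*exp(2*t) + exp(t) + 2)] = (1 - 12*exp(t))*exp(t)/(-6*exp(2*t) + exp(t) + 2)^2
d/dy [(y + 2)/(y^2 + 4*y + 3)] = (y^2 + 4*y - 2*(y + 2)^2 + 3)/(y^2 + 4*y + 3)^2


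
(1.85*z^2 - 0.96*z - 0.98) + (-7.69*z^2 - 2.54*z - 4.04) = -5.84*z^2 - 3.5*z - 5.02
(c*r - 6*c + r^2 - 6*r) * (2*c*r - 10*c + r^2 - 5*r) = 2*c^2*r^2 - 22*c^2*r + 60*c^2 + 3*c*r^3 - 33*c*r^2 + 90*c*r + r^4 - 11*r^3 + 30*r^2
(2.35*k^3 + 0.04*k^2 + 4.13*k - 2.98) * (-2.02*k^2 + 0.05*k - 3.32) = -4.747*k^5 + 0.0367*k^4 - 16.1426*k^3 + 6.0933*k^2 - 13.8606*k + 9.8936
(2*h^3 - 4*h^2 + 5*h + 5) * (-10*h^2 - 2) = -20*h^5 + 40*h^4 - 54*h^3 - 42*h^2 - 10*h - 10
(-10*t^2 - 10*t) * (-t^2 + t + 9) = 10*t^4 - 100*t^2 - 90*t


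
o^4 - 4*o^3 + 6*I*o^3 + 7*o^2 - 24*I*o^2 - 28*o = o*(o - 4)*(o - I)*(o + 7*I)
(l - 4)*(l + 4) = l^2 - 16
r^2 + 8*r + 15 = (r + 3)*(r + 5)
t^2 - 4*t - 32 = (t - 8)*(t + 4)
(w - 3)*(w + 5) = w^2 + 2*w - 15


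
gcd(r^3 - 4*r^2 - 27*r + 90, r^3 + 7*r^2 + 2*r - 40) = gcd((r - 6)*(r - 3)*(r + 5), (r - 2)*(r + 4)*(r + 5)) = r + 5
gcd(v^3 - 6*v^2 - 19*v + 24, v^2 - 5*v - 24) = v^2 - 5*v - 24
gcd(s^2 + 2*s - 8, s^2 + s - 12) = s + 4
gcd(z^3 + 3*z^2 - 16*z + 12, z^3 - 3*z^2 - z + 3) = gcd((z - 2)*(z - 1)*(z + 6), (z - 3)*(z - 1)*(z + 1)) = z - 1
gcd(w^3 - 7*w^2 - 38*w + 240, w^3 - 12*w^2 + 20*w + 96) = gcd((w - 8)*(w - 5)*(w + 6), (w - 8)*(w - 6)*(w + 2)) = w - 8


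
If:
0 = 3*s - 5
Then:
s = 5/3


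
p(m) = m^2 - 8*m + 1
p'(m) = 2*m - 8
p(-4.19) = 52.08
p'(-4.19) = -16.38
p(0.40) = -2.04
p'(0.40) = -7.20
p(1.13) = -6.76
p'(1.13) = -5.74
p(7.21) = -4.70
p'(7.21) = 6.42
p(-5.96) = 84.20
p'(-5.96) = -19.92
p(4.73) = -14.47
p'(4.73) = 1.46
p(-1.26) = 12.67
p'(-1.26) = -10.52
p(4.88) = -14.23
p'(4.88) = 1.76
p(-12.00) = 241.00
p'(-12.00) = -32.00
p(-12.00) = 241.00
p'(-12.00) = -32.00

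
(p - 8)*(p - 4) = p^2 - 12*p + 32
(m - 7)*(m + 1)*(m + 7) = m^3 + m^2 - 49*m - 49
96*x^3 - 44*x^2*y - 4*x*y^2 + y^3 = (-8*x + y)*(-2*x + y)*(6*x + y)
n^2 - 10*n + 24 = (n - 6)*(n - 4)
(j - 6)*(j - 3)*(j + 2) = j^3 - 7*j^2 + 36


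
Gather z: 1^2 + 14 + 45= 60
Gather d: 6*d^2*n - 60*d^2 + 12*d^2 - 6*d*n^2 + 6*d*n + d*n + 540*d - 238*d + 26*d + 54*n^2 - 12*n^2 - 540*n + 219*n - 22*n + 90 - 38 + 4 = d^2*(6*n - 48) + d*(-6*n^2 + 7*n + 328) + 42*n^2 - 343*n + 56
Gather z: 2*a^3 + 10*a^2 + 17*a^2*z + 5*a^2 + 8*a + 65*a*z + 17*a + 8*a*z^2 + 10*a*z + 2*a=2*a^3 + 15*a^2 + 8*a*z^2 + 27*a + z*(17*a^2 + 75*a)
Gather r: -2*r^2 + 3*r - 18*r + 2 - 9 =-2*r^2 - 15*r - 7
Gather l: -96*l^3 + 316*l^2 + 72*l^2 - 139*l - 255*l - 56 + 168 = -96*l^3 + 388*l^2 - 394*l + 112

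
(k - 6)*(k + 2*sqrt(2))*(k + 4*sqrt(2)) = k^3 - 6*k^2 + 6*sqrt(2)*k^2 - 36*sqrt(2)*k + 16*k - 96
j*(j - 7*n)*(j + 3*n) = j^3 - 4*j^2*n - 21*j*n^2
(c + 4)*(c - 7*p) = c^2 - 7*c*p + 4*c - 28*p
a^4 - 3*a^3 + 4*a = a*(a - 2)^2*(a + 1)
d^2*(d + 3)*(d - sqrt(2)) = d^4 - sqrt(2)*d^3 + 3*d^3 - 3*sqrt(2)*d^2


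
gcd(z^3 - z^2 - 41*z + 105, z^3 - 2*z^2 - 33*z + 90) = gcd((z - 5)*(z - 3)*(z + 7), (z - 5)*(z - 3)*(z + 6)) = z^2 - 8*z + 15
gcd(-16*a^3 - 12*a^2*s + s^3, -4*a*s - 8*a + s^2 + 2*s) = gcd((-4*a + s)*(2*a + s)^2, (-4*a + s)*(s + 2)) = -4*a + s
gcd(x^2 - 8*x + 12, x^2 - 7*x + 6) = x - 6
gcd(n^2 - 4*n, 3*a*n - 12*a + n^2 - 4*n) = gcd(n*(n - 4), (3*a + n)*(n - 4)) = n - 4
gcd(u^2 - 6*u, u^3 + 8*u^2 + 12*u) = u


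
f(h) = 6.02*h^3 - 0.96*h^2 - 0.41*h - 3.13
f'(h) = 18.06*h^2 - 1.92*h - 0.41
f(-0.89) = -7.77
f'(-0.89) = 15.60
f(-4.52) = -576.81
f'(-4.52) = 377.24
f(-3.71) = -322.23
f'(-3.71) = 255.29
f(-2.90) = -156.84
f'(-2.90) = 157.04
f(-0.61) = -4.60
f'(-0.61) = 7.48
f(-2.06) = -58.98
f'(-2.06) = 80.18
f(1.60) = 18.41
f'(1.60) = 42.75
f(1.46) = 12.96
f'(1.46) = 35.28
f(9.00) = 4304.00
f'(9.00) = 1445.17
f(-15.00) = -20530.48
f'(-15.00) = 4091.89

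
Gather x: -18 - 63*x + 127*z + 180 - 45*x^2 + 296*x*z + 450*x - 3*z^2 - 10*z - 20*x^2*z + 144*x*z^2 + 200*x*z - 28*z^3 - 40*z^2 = x^2*(-20*z - 45) + x*(144*z^2 + 496*z + 387) - 28*z^3 - 43*z^2 + 117*z + 162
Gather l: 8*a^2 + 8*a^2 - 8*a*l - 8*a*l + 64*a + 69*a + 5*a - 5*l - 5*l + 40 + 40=16*a^2 + 138*a + l*(-16*a - 10) + 80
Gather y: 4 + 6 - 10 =0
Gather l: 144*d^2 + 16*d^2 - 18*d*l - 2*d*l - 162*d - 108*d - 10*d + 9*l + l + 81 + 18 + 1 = 160*d^2 - 280*d + l*(10 - 20*d) + 100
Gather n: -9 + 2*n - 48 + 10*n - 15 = 12*n - 72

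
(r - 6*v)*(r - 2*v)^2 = r^3 - 10*r^2*v + 28*r*v^2 - 24*v^3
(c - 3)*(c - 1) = c^2 - 4*c + 3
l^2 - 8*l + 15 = (l - 5)*(l - 3)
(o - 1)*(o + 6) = o^2 + 5*o - 6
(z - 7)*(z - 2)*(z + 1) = z^3 - 8*z^2 + 5*z + 14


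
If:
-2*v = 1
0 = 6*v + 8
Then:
No Solution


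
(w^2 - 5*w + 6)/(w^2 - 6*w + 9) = (w - 2)/(w - 3)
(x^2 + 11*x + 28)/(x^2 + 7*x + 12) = (x + 7)/(x + 3)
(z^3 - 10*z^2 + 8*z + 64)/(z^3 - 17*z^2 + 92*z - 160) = (z + 2)/(z - 5)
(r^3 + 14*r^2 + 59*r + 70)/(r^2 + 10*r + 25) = (r^2 + 9*r + 14)/(r + 5)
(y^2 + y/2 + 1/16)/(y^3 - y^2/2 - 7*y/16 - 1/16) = 1/(y - 1)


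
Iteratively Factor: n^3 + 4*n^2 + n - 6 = (n + 3)*(n^2 + n - 2) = (n - 1)*(n + 3)*(n + 2)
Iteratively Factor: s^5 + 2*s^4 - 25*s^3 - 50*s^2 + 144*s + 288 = (s - 3)*(s^4 + 5*s^3 - 10*s^2 - 80*s - 96) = (s - 3)*(s + 2)*(s^3 + 3*s^2 - 16*s - 48) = (s - 3)*(s + 2)*(s + 4)*(s^2 - s - 12) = (s - 3)*(s + 2)*(s + 3)*(s + 4)*(s - 4)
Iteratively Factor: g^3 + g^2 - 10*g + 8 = (g - 1)*(g^2 + 2*g - 8) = (g - 2)*(g - 1)*(g + 4)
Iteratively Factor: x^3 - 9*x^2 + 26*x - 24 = (x - 3)*(x^2 - 6*x + 8) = (x - 3)*(x - 2)*(x - 4)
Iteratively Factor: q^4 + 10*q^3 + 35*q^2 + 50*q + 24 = (q + 4)*(q^3 + 6*q^2 + 11*q + 6) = (q + 1)*(q + 4)*(q^2 + 5*q + 6) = (q + 1)*(q + 2)*(q + 4)*(q + 3)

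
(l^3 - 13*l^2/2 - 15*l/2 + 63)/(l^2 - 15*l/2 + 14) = (l^2 - 3*l - 18)/(l - 4)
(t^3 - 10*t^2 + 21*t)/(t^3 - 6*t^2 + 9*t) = (t - 7)/(t - 3)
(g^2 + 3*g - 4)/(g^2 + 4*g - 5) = (g + 4)/(g + 5)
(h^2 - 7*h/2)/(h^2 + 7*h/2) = (2*h - 7)/(2*h + 7)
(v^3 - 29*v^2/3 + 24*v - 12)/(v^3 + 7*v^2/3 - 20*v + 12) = (v - 6)/(v + 6)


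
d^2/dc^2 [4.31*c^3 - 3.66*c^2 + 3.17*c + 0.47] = 25.86*c - 7.32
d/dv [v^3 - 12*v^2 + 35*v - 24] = 3*v^2 - 24*v + 35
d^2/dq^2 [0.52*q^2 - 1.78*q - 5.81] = 1.04000000000000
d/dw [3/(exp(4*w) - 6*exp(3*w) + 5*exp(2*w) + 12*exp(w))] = 6*(-2*exp(3*w) + 9*exp(2*w) - 5*exp(w) - 6)*exp(-w)/(exp(3*w) - 6*exp(2*w) + 5*exp(w) + 12)^2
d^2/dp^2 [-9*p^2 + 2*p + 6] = -18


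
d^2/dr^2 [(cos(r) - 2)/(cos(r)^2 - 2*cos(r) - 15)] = (9*sin(r)^4*cos(r) - 6*sin(r)^4 + 158*sin(r)^2 + 491*cos(r)/2 + 27*cos(3*r) - cos(5*r)/2 - 16)/(sin(r)^2 + 2*cos(r) + 14)^3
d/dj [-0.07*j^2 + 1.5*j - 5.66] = 1.5 - 0.14*j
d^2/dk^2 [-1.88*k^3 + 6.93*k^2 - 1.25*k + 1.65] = 13.86 - 11.28*k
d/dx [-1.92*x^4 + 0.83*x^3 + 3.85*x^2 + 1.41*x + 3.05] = -7.68*x^3 + 2.49*x^2 + 7.7*x + 1.41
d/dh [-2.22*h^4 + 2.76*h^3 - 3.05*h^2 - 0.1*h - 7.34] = -8.88*h^3 + 8.28*h^2 - 6.1*h - 0.1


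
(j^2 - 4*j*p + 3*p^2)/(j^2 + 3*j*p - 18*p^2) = (j - p)/(j + 6*p)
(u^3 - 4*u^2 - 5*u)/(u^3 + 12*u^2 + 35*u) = (u^2 - 4*u - 5)/(u^2 + 12*u + 35)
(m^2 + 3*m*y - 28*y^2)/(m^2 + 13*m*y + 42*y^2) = (m - 4*y)/(m + 6*y)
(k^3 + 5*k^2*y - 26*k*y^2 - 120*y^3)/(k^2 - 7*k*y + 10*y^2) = (-k^2 - 10*k*y - 24*y^2)/(-k + 2*y)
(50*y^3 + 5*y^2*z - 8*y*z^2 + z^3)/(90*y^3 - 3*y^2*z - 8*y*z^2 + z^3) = (10*y^2 + 3*y*z - z^2)/(18*y^2 + 3*y*z - z^2)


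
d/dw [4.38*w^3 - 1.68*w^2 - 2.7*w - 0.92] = 13.14*w^2 - 3.36*w - 2.7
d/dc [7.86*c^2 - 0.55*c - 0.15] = 15.72*c - 0.55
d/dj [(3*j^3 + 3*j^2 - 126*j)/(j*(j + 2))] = 3*(j^2 + 4*j + 44)/(j^2 + 4*j + 4)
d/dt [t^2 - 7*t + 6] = 2*t - 7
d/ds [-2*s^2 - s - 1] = -4*s - 1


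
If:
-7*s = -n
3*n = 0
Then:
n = 0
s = 0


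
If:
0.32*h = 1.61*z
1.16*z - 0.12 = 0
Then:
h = 0.52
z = 0.10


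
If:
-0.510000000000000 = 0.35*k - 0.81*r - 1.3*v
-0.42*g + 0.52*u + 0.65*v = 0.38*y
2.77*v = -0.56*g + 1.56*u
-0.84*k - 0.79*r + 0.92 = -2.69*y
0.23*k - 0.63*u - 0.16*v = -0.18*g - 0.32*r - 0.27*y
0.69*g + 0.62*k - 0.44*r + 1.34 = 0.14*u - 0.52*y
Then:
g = -0.35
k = -1.09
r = 0.46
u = -0.45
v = -0.18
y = -0.55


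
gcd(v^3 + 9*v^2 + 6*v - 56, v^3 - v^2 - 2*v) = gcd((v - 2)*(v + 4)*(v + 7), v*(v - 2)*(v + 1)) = v - 2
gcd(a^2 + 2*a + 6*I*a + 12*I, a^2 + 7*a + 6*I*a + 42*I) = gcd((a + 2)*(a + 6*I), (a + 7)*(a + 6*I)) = a + 6*I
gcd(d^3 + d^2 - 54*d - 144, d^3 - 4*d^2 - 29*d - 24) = d^2 - 5*d - 24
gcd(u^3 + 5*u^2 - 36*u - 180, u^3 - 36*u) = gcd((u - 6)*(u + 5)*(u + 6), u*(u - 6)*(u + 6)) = u^2 - 36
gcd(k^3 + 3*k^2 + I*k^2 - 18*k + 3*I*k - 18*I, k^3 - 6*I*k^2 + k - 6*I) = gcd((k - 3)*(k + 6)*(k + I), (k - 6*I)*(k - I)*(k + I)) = k + I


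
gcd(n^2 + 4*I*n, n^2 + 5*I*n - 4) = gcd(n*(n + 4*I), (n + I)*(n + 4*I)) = n + 4*I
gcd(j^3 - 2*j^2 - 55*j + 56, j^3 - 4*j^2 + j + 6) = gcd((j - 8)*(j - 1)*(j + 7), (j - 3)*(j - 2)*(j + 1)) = 1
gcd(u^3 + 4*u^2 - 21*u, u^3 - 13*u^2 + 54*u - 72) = u - 3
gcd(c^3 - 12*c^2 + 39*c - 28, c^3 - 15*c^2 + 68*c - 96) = c - 4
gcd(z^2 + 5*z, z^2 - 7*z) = z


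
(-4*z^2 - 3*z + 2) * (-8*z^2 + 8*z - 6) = 32*z^4 - 8*z^3 - 16*z^2 + 34*z - 12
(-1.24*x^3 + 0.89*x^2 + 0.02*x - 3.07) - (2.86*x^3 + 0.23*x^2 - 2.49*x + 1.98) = -4.1*x^3 + 0.66*x^2 + 2.51*x - 5.05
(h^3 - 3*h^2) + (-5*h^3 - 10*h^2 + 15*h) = -4*h^3 - 13*h^2 + 15*h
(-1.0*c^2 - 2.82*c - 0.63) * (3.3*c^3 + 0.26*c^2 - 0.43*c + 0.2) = -3.3*c^5 - 9.566*c^4 - 2.3822*c^3 + 0.8488*c^2 - 0.2931*c - 0.126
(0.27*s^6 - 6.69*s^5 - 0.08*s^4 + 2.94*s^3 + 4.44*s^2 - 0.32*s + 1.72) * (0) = 0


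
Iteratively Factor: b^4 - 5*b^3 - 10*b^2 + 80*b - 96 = (b + 4)*(b^3 - 9*b^2 + 26*b - 24) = (b - 3)*(b + 4)*(b^2 - 6*b + 8) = (b - 4)*(b - 3)*(b + 4)*(b - 2)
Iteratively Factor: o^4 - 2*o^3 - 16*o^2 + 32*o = (o - 4)*(o^3 + 2*o^2 - 8*o) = o*(o - 4)*(o^2 + 2*o - 8) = o*(o - 4)*(o + 4)*(o - 2)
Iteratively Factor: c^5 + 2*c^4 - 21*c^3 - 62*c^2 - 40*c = (c + 2)*(c^4 - 21*c^2 - 20*c) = c*(c + 2)*(c^3 - 21*c - 20) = c*(c - 5)*(c + 2)*(c^2 + 5*c + 4) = c*(c - 5)*(c + 1)*(c + 2)*(c + 4)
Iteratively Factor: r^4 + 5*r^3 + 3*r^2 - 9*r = (r + 3)*(r^3 + 2*r^2 - 3*r) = (r + 3)^2*(r^2 - r) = (r - 1)*(r + 3)^2*(r)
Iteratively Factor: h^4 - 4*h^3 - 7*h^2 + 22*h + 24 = (h + 1)*(h^3 - 5*h^2 - 2*h + 24) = (h + 1)*(h + 2)*(h^2 - 7*h + 12) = (h - 4)*(h + 1)*(h + 2)*(h - 3)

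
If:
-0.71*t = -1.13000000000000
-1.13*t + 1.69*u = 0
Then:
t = 1.59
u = 1.06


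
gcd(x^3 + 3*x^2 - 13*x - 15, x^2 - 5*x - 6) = x + 1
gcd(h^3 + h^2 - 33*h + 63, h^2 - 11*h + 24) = h - 3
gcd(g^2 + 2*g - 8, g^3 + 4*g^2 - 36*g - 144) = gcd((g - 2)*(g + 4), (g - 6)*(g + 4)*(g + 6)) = g + 4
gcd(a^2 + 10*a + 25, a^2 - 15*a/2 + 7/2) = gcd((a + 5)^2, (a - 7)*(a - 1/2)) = 1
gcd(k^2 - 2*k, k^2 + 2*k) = k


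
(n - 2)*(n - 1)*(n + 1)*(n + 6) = n^4 + 4*n^3 - 13*n^2 - 4*n + 12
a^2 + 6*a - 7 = (a - 1)*(a + 7)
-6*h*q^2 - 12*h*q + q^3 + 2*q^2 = q*(-6*h + q)*(q + 2)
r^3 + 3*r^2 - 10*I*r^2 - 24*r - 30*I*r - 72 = (r + 3)*(r - 6*I)*(r - 4*I)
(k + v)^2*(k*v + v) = k^3*v + 2*k^2*v^2 + k^2*v + k*v^3 + 2*k*v^2 + v^3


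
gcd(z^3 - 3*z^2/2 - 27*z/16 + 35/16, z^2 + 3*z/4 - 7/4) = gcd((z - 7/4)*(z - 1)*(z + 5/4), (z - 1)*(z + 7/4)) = z - 1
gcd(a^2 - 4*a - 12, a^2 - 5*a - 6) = a - 6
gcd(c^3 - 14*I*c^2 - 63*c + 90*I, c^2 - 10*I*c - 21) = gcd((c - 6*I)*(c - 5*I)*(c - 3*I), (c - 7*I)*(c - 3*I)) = c - 3*I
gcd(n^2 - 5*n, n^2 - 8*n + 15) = n - 5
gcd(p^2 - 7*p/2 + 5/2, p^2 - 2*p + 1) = p - 1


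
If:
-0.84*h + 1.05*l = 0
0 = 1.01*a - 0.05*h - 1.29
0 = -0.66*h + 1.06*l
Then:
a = 1.28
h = 0.00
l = 0.00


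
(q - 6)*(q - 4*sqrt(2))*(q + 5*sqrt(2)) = q^3 - 6*q^2 + sqrt(2)*q^2 - 40*q - 6*sqrt(2)*q + 240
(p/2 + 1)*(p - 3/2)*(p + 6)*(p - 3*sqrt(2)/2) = p^4/2 - 3*sqrt(2)*p^3/4 + 13*p^3/4 - 39*sqrt(2)*p^2/8 - 9*p + 27*sqrt(2)/2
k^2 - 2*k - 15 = (k - 5)*(k + 3)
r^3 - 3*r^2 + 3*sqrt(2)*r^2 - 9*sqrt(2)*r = r*(r - 3)*(r + 3*sqrt(2))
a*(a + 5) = a^2 + 5*a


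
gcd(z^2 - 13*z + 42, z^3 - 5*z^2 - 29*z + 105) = z - 7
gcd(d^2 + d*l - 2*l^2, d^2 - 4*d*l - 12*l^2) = d + 2*l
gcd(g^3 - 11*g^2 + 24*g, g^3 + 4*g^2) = g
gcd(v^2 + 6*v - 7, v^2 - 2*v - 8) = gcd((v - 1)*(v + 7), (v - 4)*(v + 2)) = 1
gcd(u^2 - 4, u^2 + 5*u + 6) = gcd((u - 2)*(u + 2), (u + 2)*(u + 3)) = u + 2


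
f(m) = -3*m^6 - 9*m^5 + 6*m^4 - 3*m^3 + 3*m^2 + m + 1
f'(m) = -18*m^5 - 45*m^4 + 24*m^3 - 9*m^2 + 6*m + 1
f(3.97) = -19265.87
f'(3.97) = -27544.69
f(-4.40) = -4367.39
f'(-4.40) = 10574.43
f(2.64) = -1909.00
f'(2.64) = -4098.48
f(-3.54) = 209.79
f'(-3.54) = 1742.10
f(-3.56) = 173.90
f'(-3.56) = 1847.38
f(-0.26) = 1.03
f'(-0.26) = -1.77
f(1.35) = -38.15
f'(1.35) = -178.43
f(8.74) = -1762919.77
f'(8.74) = -1165161.42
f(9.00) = -2088332.00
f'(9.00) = -1341305.00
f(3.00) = -3938.00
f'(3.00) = -7433.00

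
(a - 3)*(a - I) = a^2 - 3*a - I*a + 3*I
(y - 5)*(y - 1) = y^2 - 6*y + 5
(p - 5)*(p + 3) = p^2 - 2*p - 15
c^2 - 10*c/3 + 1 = (c - 3)*(c - 1/3)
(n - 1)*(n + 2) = n^2 + n - 2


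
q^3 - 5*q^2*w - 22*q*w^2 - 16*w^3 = (q - 8*w)*(q + w)*(q + 2*w)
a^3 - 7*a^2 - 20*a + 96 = (a - 8)*(a - 3)*(a + 4)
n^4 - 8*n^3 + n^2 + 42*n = n*(n - 7)*(n - 3)*(n + 2)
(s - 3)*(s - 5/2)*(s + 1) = s^3 - 9*s^2/2 + 2*s + 15/2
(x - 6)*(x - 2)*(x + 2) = x^3 - 6*x^2 - 4*x + 24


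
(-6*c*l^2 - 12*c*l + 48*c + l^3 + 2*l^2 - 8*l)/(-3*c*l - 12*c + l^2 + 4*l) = (6*c*l - 12*c - l^2 + 2*l)/(3*c - l)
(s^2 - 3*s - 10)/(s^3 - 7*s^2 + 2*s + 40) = 1/(s - 4)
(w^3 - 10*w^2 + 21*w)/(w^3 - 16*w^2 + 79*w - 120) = w*(w - 7)/(w^2 - 13*w + 40)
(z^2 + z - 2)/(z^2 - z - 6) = (z - 1)/(z - 3)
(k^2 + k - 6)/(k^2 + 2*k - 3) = (k - 2)/(k - 1)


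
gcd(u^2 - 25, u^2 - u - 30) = u + 5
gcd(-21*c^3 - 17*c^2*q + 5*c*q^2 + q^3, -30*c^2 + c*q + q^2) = 1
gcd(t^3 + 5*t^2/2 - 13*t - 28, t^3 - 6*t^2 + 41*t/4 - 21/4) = t - 7/2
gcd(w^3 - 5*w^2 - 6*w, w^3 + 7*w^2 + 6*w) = w^2 + w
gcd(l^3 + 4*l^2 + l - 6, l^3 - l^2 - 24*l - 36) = l^2 + 5*l + 6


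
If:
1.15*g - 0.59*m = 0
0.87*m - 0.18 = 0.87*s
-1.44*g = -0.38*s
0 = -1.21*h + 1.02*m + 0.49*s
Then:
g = -0.11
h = -0.36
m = -0.22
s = -0.43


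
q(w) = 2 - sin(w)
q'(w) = -cos(w)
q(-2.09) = 2.87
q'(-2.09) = 0.50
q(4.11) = 2.82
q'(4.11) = 0.57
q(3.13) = 1.99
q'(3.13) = 1.00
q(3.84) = 2.64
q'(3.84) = 0.77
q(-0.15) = 2.15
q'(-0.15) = -0.99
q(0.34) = 1.67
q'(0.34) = -0.94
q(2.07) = 1.12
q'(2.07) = 0.48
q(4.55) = 2.99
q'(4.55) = 0.16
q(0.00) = 2.00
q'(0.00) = -1.00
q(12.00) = 2.54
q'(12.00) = -0.84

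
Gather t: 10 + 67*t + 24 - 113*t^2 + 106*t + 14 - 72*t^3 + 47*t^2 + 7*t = -72*t^3 - 66*t^2 + 180*t + 48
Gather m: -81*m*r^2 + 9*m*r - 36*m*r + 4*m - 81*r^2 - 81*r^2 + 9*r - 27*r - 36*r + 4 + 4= m*(-81*r^2 - 27*r + 4) - 162*r^2 - 54*r + 8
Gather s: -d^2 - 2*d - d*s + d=-d^2 - d*s - d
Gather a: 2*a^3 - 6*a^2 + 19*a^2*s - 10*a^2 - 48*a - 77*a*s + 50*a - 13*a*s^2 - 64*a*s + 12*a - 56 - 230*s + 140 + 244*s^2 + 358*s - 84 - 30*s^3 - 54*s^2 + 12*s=2*a^3 + a^2*(19*s - 16) + a*(-13*s^2 - 141*s + 14) - 30*s^3 + 190*s^2 + 140*s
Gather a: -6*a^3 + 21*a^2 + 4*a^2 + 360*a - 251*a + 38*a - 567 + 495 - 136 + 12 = -6*a^3 + 25*a^2 + 147*a - 196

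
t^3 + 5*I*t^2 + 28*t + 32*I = (t - 4*I)*(t + I)*(t + 8*I)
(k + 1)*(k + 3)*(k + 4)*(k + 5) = k^4 + 13*k^3 + 59*k^2 + 107*k + 60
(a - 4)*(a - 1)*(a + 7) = a^3 + 2*a^2 - 31*a + 28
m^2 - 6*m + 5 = (m - 5)*(m - 1)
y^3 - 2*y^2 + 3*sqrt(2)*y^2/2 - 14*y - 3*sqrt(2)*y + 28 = (y - 2)*(y - 2*sqrt(2))*(y + 7*sqrt(2)/2)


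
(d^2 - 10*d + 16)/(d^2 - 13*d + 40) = (d - 2)/(d - 5)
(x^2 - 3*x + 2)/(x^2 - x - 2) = (x - 1)/(x + 1)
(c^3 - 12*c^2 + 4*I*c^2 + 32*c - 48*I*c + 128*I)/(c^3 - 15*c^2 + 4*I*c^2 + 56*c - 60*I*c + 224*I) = (c - 4)/(c - 7)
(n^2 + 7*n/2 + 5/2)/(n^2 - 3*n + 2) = (2*n^2 + 7*n + 5)/(2*(n^2 - 3*n + 2))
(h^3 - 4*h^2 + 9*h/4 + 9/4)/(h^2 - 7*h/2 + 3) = (2*h^2 - 5*h - 3)/(2*(h - 2))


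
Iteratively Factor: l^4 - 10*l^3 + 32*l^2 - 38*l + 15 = (l - 1)*(l^3 - 9*l^2 + 23*l - 15) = (l - 3)*(l - 1)*(l^2 - 6*l + 5) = (l - 3)*(l - 1)^2*(l - 5)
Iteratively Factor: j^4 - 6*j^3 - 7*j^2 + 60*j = (j - 5)*(j^3 - j^2 - 12*j) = j*(j - 5)*(j^2 - j - 12) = j*(j - 5)*(j + 3)*(j - 4)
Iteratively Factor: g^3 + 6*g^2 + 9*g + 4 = (g + 1)*(g^2 + 5*g + 4) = (g + 1)*(g + 4)*(g + 1)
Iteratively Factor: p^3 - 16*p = (p - 4)*(p^2 + 4*p) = (p - 4)*(p + 4)*(p)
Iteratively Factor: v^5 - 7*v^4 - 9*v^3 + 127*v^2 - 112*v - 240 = (v + 1)*(v^4 - 8*v^3 - v^2 + 128*v - 240) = (v + 1)*(v + 4)*(v^3 - 12*v^2 + 47*v - 60) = (v - 4)*(v + 1)*(v + 4)*(v^2 - 8*v + 15) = (v - 5)*(v - 4)*(v + 1)*(v + 4)*(v - 3)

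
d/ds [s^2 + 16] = 2*s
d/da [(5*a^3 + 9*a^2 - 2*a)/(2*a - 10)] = (5*a^3 - 33*a^2 - 45*a + 5)/(a^2 - 10*a + 25)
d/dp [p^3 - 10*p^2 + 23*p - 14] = 3*p^2 - 20*p + 23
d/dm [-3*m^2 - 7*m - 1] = -6*m - 7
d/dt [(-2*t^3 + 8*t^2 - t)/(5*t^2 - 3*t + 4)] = (-10*t^4 + 12*t^3 - 43*t^2 + 64*t - 4)/(25*t^4 - 30*t^3 + 49*t^2 - 24*t + 16)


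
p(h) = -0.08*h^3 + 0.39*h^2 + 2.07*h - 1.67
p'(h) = -0.24*h^2 + 0.78*h + 2.07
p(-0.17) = -2.01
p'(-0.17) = 1.93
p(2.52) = 4.74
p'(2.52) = 2.51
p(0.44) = -0.69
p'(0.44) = 2.37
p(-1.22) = -3.47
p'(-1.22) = 0.76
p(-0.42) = -2.46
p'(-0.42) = 1.70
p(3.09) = 6.09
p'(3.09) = 2.19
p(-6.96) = 29.79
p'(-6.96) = -14.98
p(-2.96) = -2.31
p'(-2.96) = -2.34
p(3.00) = 5.89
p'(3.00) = 2.25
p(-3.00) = -2.21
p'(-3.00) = -2.43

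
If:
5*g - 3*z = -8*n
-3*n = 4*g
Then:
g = -9*z/17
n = 12*z/17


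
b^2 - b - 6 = (b - 3)*(b + 2)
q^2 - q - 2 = (q - 2)*(q + 1)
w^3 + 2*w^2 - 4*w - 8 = (w - 2)*(w + 2)^2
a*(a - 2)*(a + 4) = a^3 + 2*a^2 - 8*a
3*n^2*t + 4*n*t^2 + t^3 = t*(n + t)*(3*n + t)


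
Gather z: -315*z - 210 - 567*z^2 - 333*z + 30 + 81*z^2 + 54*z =-486*z^2 - 594*z - 180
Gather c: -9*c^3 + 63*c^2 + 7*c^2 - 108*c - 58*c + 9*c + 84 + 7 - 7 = -9*c^3 + 70*c^2 - 157*c + 84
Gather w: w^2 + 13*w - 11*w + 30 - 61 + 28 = w^2 + 2*w - 3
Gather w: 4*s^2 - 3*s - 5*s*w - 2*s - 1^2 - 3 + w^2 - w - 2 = 4*s^2 - 5*s + w^2 + w*(-5*s - 1) - 6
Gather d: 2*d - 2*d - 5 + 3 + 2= 0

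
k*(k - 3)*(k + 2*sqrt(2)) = k^3 - 3*k^2 + 2*sqrt(2)*k^2 - 6*sqrt(2)*k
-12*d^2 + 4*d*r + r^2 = (-2*d + r)*(6*d + r)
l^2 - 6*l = l*(l - 6)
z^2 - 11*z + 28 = (z - 7)*(z - 4)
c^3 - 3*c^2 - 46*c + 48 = (c - 8)*(c - 1)*(c + 6)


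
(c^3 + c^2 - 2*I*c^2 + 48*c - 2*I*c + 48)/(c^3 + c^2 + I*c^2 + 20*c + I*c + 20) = (c^2 - 2*I*c + 48)/(c^2 + I*c + 20)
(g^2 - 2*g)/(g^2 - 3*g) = (g - 2)/(g - 3)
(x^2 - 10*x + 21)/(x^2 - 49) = (x - 3)/(x + 7)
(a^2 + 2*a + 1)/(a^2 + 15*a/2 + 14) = 2*(a^2 + 2*a + 1)/(2*a^2 + 15*a + 28)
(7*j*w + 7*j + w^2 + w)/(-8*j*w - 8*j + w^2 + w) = (7*j + w)/(-8*j + w)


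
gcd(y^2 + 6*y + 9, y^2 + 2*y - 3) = y + 3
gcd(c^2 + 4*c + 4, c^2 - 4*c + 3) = 1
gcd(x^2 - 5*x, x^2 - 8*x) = x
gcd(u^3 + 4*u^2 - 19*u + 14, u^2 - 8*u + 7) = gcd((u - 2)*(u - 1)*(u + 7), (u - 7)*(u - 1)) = u - 1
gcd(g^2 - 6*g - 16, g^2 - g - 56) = g - 8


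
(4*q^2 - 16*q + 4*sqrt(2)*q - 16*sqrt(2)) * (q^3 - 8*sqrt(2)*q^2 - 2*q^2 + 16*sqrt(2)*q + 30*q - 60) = 4*q^5 - 28*sqrt(2)*q^4 - 24*q^4 + 88*q^3 + 168*sqrt(2)*q^3 - 336*q^2 - 104*sqrt(2)*q^2 - 720*sqrt(2)*q + 448*q + 960*sqrt(2)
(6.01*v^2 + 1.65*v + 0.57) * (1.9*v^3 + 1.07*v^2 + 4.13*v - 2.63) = 11.419*v^5 + 9.5657*v^4 + 27.6698*v^3 - 8.3819*v^2 - 1.9854*v - 1.4991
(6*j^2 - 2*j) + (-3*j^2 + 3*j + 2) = 3*j^2 + j + 2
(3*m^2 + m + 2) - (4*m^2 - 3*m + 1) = -m^2 + 4*m + 1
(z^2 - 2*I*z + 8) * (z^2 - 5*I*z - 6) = z^4 - 7*I*z^3 - 8*z^2 - 28*I*z - 48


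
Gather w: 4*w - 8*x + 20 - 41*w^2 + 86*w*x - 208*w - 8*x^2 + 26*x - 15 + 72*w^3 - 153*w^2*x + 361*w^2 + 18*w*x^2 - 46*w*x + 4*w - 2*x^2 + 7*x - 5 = 72*w^3 + w^2*(320 - 153*x) + w*(18*x^2 + 40*x - 200) - 10*x^2 + 25*x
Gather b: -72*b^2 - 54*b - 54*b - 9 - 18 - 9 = -72*b^2 - 108*b - 36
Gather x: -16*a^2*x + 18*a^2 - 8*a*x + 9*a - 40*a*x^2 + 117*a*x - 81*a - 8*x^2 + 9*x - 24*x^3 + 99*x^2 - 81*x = 18*a^2 - 72*a - 24*x^3 + x^2*(91 - 40*a) + x*(-16*a^2 + 109*a - 72)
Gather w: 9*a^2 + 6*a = 9*a^2 + 6*a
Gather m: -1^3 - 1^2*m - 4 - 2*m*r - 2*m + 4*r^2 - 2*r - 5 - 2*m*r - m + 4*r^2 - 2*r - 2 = m*(-4*r - 4) + 8*r^2 - 4*r - 12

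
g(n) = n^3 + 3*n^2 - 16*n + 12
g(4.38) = 83.50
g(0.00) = 12.00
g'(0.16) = -14.96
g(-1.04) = 30.76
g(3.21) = 24.63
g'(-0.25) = -17.31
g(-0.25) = 16.17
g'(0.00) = -16.00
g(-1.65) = 42.08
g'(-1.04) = -19.00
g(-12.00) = -1092.00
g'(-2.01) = -15.94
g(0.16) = 9.52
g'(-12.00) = 344.00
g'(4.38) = 67.83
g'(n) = 3*n^2 + 6*n - 16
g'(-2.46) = -12.61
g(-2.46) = 54.63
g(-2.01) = 48.16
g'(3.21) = 34.17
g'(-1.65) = -17.73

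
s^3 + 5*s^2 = s^2*(s + 5)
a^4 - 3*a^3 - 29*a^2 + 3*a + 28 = (a - 7)*(a - 1)*(a + 1)*(a + 4)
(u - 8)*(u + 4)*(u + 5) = u^3 + u^2 - 52*u - 160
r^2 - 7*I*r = r*(r - 7*I)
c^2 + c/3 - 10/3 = (c - 5/3)*(c + 2)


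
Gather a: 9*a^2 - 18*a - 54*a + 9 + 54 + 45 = 9*a^2 - 72*a + 108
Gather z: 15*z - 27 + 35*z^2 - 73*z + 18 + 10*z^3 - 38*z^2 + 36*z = 10*z^3 - 3*z^2 - 22*z - 9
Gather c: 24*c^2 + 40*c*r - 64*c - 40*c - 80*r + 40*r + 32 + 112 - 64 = 24*c^2 + c*(40*r - 104) - 40*r + 80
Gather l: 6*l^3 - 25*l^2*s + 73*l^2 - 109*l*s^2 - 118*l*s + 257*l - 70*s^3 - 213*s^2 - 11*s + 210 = 6*l^3 + l^2*(73 - 25*s) + l*(-109*s^2 - 118*s + 257) - 70*s^3 - 213*s^2 - 11*s + 210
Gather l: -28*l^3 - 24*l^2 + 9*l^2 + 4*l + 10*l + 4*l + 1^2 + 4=-28*l^3 - 15*l^2 + 18*l + 5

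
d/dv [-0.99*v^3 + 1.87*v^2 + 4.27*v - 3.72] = -2.97*v^2 + 3.74*v + 4.27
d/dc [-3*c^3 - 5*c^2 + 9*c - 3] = -9*c^2 - 10*c + 9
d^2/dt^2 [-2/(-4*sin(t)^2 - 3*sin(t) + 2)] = 2*(-64*sin(t)^4 - 36*sin(t)^3 + 55*sin(t)^2 + 66*sin(t) + 34)/(3*sin(t) - 2*cos(2*t))^3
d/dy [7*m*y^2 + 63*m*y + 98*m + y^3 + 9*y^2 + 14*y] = 14*m*y + 63*m + 3*y^2 + 18*y + 14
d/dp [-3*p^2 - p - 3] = -6*p - 1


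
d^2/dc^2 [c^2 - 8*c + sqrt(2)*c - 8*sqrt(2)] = 2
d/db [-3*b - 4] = -3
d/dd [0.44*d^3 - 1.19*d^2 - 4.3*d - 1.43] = 1.32*d^2 - 2.38*d - 4.3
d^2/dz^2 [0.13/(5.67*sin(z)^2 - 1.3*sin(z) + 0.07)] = (-16.717428*sin(z)^4 + 2.87469*sin(z)^3 + 25.06283*sin(z)^2 - 5.76121*sin(z) + 0.336206)/(5.67*sin(z)^2 - 1.3*sin(z) + 0.07)^3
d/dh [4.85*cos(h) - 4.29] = -4.85*sin(h)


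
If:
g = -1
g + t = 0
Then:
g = -1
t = 1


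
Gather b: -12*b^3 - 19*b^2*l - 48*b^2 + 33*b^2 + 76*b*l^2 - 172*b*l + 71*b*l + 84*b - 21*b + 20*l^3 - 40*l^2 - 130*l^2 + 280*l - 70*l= -12*b^3 + b^2*(-19*l - 15) + b*(76*l^2 - 101*l + 63) + 20*l^3 - 170*l^2 + 210*l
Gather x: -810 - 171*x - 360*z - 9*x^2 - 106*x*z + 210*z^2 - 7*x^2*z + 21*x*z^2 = x^2*(-7*z - 9) + x*(21*z^2 - 106*z - 171) + 210*z^2 - 360*z - 810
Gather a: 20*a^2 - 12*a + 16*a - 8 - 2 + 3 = 20*a^2 + 4*a - 7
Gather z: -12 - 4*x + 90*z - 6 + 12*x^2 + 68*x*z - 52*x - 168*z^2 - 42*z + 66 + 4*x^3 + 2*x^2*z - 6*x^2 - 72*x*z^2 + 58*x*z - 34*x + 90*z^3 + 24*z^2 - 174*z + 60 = 4*x^3 + 6*x^2 - 90*x + 90*z^3 + z^2*(-72*x - 144) + z*(2*x^2 + 126*x - 126) + 108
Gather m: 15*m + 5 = 15*m + 5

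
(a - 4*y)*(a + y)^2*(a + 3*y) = a^4 + a^3*y - 13*a^2*y^2 - 25*a*y^3 - 12*y^4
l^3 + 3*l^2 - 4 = (l - 1)*(l + 2)^2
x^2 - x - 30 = (x - 6)*(x + 5)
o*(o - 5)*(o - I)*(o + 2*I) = o^4 - 5*o^3 + I*o^3 + 2*o^2 - 5*I*o^2 - 10*o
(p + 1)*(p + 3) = p^2 + 4*p + 3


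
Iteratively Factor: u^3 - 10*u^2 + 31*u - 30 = (u - 3)*(u^2 - 7*u + 10) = (u - 3)*(u - 2)*(u - 5)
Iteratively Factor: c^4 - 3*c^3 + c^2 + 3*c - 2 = (c - 2)*(c^3 - c^2 - c + 1) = (c - 2)*(c - 1)*(c^2 - 1) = (c - 2)*(c - 1)^2*(c + 1)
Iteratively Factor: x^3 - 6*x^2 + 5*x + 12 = (x - 3)*(x^2 - 3*x - 4) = (x - 3)*(x + 1)*(x - 4)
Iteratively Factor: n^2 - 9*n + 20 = (n - 4)*(n - 5)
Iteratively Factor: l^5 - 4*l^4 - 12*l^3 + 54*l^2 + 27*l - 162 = (l - 3)*(l^4 - l^3 - 15*l^2 + 9*l + 54) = (l - 3)*(l + 3)*(l^3 - 4*l^2 - 3*l + 18) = (l - 3)^2*(l + 3)*(l^2 - l - 6) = (l - 3)^3*(l + 3)*(l + 2)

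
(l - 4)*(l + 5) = l^2 + l - 20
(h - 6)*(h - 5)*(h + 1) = h^3 - 10*h^2 + 19*h + 30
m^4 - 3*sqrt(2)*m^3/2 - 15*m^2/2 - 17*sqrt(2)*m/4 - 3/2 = (m - 3*sqrt(2))*(m + sqrt(2)/2)^3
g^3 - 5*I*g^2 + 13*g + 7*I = (g - 7*I)*(g + I)^2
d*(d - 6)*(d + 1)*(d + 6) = d^4 + d^3 - 36*d^2 - 36*d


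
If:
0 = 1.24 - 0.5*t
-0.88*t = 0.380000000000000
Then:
No Solution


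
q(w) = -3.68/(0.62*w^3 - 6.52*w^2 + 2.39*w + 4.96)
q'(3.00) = -0.08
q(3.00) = 0.12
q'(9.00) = 0.05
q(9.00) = 0.07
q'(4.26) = -0.02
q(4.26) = 0.07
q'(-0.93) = 5.13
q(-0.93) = 1.08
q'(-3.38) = 0.02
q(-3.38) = 0.04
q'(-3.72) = 0.02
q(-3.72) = 0.03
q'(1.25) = -38.24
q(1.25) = 3.58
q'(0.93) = -7.17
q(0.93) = -1.80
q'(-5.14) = 0.01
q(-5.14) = 0.01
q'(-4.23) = 0.01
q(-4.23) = 0.02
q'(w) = -3.68*(-1.86*w^2 + 13.04*w - 2.39)/(0.62*w^3 - 6.52*w^2 + 2.39*w + 4.96)^2 = (6.8448*w^2 - 47.9872*w + 8.7952)/(0.62*w^3 - 6.52*w^2 + 2.39*w + 4.96)^2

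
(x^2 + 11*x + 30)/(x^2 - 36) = (x + 5)/(x - 6)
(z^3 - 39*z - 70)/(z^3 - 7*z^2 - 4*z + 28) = (z + 5)/(z - 2)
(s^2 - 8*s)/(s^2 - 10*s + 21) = s*(s - 8)/(s^2 - 10*s + 21)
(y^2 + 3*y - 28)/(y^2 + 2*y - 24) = (y + 7)/(y + 6)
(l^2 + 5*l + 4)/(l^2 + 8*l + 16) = (l + 1)/(l + 4)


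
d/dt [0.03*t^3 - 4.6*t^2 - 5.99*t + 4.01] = 0.09*t^2 - 9.2*t - 5.99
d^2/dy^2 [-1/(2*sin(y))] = (sin(y)^2 - 2)/(2*sin(y)^3)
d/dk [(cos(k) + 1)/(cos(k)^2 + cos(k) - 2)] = (cos(k)^2 + 2*cos(k) + 3)*sin(k)/(cos(k)^2 + cos(k) - 2)^2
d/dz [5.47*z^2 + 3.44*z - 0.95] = 10.94*z + 3.44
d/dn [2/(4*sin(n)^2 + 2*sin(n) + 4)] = -(4*sin(n) + 1)*cos(n)/(sin(n) - cos(2*n) + 3)^2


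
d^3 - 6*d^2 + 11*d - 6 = (d - 3)*(d - 2)*(d - 1)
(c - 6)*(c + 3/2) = c^2 - 9*c/2 - 9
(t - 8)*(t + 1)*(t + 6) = t^3 - t^2 - 50*t - 48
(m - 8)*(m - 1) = m^2 - 9*m + 8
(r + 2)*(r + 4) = r^2 + 6*r + 8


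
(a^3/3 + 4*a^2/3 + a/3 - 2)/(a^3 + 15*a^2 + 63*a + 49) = (a^3 + 4*a^2 + a - 6)/(3*(a^3 + 15*a^2 + 63*a + 49))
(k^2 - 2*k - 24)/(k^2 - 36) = (k + 4)/(k + 6)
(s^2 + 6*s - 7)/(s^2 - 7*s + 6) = (s + 7)/(s - 6)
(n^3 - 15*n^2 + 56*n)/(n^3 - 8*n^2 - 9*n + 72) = n*(n - 7)/(n^2 - 9)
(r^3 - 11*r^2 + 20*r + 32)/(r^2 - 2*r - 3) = (r^2 - 12*r + 32)/(r - 3)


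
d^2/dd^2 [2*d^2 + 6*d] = 4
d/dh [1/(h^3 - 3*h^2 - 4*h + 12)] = (-3*h^2 + 6*h + 4)/(h^3 - 3*h^2 - 4*h + 12)^2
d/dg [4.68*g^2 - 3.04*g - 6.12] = 9.36*g - 3.04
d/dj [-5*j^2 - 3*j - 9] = -10*j - 3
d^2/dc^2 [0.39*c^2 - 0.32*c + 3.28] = 0.780000000000000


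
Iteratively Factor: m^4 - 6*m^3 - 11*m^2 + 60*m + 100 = (m - 5)*(m^3 - m^2 - 16*m - 20) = (m - 5)^2*(m^2 + 4*m + 4) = (m - 5)^2*(m + 2)*(m + 2)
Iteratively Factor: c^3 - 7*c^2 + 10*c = (c - 2)*(c^2 - 5*c) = c*(c - 2)*(c - 5)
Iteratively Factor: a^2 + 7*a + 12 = (a + 4)*(a + 3)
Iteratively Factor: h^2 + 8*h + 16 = (h + 4)*(h + 4)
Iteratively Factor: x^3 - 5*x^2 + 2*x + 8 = (x - 2)*(x^2 - 3*x - 4) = (x - 2)*(x + 1)*(x - 4)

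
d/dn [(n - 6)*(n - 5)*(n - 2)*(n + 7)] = 4*n^3 - 18*n^2 - 78*n + 304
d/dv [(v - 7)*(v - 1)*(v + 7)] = 3*v^2 - 2*v - 49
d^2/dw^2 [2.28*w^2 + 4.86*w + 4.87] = 4.56000000000000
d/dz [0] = 0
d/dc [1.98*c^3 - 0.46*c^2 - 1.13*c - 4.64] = 5.94*c^2 - 0.92*c - 1.13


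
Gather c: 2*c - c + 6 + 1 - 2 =c + 5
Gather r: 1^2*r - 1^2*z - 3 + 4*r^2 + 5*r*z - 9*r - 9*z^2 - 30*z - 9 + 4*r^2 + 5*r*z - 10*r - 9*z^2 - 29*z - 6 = 8*r^2 + r*(10*z - 18) - 18*z^2 - 60*z - 18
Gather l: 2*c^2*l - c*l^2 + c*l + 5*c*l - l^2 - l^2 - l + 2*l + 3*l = l^2*(-c - 2) + l*(2*c^2 + 6*c + 4)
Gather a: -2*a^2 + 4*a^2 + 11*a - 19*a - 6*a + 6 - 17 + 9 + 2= 2*a^2 - 14*a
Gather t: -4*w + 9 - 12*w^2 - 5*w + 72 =-12*w^2 - 9*w + 81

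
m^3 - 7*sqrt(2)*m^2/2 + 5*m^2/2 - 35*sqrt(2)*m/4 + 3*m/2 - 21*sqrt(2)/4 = (m + 1)*(m + 3/2)*(m - 7*sqrt(2)/2)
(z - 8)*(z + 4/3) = z^2 - 20*z/3 - 32/3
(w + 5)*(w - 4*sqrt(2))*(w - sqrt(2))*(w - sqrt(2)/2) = w^4 - 11*sqrt(2)*w^3/2 + 5*w^3 - 55*sqrt(2)*w^2/2 + 13*w^2 - 4*sqrt(2)*w + 65*w - 20*sqrt(2)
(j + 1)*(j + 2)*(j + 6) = j^3 + 9*j^2 + 20*j + 12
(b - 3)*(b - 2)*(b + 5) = b^3 - 19*b + 30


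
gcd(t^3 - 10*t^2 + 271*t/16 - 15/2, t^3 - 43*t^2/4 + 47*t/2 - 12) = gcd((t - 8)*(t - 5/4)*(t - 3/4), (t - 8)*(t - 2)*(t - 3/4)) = t^2 - 35*t/4 + 6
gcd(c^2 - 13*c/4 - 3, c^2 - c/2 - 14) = c - 4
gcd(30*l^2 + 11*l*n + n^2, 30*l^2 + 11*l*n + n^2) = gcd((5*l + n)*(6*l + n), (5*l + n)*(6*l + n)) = 30*l^2 + 11*l*n + n^2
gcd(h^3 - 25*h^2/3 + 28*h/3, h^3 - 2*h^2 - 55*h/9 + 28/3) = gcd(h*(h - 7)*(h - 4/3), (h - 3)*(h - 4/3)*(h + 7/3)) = h - 4/3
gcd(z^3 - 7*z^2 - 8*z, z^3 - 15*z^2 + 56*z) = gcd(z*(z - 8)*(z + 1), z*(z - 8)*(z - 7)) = z^2 - 8*z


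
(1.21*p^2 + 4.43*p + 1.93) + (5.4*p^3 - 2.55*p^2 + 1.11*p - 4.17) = 5.4*p^3 - 1.34*p^2 + 5.54*p - 2.24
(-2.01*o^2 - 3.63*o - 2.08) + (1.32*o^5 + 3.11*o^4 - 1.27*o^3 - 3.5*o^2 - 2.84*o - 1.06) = 1.32*o^5 + 3.11*o^4 - 1.27*o^3 - 5.51*o^2 - 6.47*o - 3.14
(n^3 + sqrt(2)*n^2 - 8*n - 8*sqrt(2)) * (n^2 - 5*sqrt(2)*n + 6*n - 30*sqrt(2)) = n^5 - 4*sqrt(2)*n^4 + 6*n^4 - 24*sqrt(2)*n^3 - 18*n^3 - 108*n^2 + 32*sqrt(2)*n^2 + 80*n + 192*sqrt(2)*n + 480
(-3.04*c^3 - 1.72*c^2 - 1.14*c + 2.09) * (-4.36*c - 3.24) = 13.2544*c^4 + 17.3488*c^3 + 10.5432*c^2 - 5.4188*c - 6.7716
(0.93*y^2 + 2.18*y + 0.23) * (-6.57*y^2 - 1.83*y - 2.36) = -6.1101*y^4 - 16.0245*y^3 - 7.6953*y^2 - 5.5657*y - 0.5428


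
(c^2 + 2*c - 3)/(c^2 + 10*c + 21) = (c - 1)/(c + 7)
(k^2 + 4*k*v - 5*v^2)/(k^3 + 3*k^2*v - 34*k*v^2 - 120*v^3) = (-k + v)/(-k^2 + 2*k*v + 24*v^2)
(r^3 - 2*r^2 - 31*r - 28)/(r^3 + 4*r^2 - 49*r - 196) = (r + 1)/(r + 7)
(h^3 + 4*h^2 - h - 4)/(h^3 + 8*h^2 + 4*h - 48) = (h^2 - 1)/(h^2 + 4*h - 12)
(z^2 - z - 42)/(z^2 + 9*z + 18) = (z - 7)/(z + 3)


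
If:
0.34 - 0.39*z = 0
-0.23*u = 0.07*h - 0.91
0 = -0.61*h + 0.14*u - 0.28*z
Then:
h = 0.47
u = 3.81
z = 0.87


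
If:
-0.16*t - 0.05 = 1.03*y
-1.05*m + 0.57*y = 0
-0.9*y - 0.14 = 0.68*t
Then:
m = -0.01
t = -0.18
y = -0.02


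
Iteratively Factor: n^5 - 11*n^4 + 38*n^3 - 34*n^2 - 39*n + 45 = (n - 1)*(n^4 - 10*n^3 + 28*n^2 - 6*n - 45) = (n - 3)*(n - 1)*(n^3 - 7*n^2 + 7*n + 15) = (n - 3)*(n - 1)*(n + 1)*(n^2 - 8*n + 15) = (n - 5)*(n - 3)*(n - 1)*(n + 1)*(n - 3)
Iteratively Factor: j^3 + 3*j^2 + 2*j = (j + 2)*(j^2 + j) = (j + 1)*(j + 2)*(j)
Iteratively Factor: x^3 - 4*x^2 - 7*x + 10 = (x - 1)*(x^2 - 3*x - 10) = (x - 5)*(x - 1)*(x + 2)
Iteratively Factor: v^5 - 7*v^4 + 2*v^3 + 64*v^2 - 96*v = (v - 4)*(v^4 - 3*v^3 - 10*v^2 + 24*v) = v*(v - 4)*(v^3 - 3*v^2 - 10*v + 24) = v*(v - 4)*(v + 3)*(v^2 - 6*v + 8) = v*(v - 4)*(v - 2)*(v + 3)*(v - 4)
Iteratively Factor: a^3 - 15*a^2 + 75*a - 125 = (a - 5)*(a^2 - 10*a + 25) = (a - 5)^2*(a - 5)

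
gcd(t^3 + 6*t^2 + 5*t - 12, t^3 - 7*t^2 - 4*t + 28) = 1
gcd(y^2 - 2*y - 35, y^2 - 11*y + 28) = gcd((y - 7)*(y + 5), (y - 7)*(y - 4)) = y - 7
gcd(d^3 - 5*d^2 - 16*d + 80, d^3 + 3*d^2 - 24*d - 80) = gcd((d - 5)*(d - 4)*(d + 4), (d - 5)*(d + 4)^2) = d^2 - d - 20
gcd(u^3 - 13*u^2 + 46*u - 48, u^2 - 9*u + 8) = u - 8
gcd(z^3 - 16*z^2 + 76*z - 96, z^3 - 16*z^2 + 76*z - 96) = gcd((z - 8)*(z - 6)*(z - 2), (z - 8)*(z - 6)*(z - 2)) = z^3 - 16*z^2 + 76*z - 96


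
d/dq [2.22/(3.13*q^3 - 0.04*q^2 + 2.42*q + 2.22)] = (-20.8458*q^2 + 0.1776*q - 5.3724)/(3.13*q^3 - 0.04*q^2 + 2.42*q + 2.22)^2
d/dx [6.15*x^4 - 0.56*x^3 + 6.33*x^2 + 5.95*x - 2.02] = 24.6*x^3 - 1.68*x^2 + 12.66*x + 5.95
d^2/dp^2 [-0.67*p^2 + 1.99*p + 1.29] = -1.34000000000000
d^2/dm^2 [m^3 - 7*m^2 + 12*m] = 6*m - 14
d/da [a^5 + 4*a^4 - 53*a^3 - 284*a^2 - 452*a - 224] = 5*a^4 + 16*a^3 - 159*a^2 - 568*a - 452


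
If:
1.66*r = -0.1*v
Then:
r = -0.0602409638554217*v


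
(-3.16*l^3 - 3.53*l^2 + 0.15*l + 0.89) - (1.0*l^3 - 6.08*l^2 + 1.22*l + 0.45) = -4.16*l^3 + 2.55*l^2 - 1.07*l + 0.44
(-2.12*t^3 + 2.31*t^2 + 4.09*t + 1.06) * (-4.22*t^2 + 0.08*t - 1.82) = 8.9464*t^5 - 9.9178*t^4 - 13.2166*t^3 - 8.3502*t^2 - 7.359*t - 1.9292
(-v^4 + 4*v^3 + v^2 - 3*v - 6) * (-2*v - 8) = 2*v^5 - 34*v^3 - 2*v^2 + 36*v + 48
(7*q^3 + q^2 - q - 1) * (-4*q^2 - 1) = -28*q^5 - 4*q^4 - 3*q^3 + 3*q^2 + q + 1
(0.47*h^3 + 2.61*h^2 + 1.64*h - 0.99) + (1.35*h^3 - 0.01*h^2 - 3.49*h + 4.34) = 1.82*h^3 + 2.6*h^2 - 1.85*h + 3.35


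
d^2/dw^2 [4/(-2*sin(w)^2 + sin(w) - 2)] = 4*(16*sin(w)^4 - 6*sin(w)^3 - 39*sin(w)^2 + 14*sin(w) + 6)/(-sin(w) - cos(2*w) + 3)^3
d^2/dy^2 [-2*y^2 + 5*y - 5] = -4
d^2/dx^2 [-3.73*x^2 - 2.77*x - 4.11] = -7.46000000000000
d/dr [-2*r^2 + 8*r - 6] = 8 - 4*r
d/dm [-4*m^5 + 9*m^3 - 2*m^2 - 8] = m*(-20*m^3 + 27*m - 4)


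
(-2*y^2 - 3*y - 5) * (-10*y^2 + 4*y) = 20*y^4 + 22*y^3 + 38*y^2 - 20*y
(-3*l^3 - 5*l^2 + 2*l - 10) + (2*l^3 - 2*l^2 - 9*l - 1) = -l^3 - 7*l^2 - 7*l - 11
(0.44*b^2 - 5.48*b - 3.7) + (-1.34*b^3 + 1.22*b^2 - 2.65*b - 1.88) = -1.34*b^3 + 1.66*b^2 - 8.13*b - 5.58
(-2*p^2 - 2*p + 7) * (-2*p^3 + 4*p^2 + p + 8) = 4*p^5 - 4*p^4 - 24*p^3 + 10*p^2 - 9*p + 56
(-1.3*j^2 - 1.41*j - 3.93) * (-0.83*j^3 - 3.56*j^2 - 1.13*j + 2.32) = 1.079*j^5 + 5.7983*j^4 + 9.7505*j^3 + 12.5681*j^2 + 1.1697*j - 9.1176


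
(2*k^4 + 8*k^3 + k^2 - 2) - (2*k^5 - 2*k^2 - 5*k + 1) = -2*k^5 + 2*k^4 + 8*k^3 + 3*k^2 + 5*k - 3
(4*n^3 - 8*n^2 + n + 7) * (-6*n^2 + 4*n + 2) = -24*n^5 + 64*n^4 - 30*n^3 - 54*n^2 + 30*n + 14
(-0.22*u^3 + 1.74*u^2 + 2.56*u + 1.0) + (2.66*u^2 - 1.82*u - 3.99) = -0.22*u^3 + 4.4*u^2 + 0.74*u - 2.99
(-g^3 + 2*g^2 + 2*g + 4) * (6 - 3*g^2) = 3*g^5 - 6*g^4 - 12*g^3 + 12*g + 24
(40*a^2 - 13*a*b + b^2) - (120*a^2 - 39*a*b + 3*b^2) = -80*a^2 + 26*a*b - 2*b^2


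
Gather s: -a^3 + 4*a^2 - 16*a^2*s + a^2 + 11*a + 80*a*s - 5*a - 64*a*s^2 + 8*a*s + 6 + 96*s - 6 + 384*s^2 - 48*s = -a^3 + 5*a^2 + 6*a + s^2*(384 - 64*a) + s*(-16*a^2 + 88*a + 48)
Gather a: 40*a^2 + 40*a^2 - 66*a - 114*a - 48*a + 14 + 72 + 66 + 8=80*a^2 - 228*a + 160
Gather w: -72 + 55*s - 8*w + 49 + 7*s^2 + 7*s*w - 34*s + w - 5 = 7*s^2 + 21*s + w*(7*s - 7) - 28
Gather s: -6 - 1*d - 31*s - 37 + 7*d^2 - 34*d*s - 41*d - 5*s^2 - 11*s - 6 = 7*d^2 - 42*d - 5*s^2 + s*(-34*d - 42) - 49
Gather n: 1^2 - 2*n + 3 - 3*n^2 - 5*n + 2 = -3*n^2 - 7*n + 6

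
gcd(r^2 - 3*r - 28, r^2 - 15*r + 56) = r - 7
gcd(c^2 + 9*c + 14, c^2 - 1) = 1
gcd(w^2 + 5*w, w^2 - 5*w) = w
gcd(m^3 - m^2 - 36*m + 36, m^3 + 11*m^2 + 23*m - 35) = m - 1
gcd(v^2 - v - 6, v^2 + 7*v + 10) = v + 2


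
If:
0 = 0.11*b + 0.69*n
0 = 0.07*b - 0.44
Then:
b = 6.29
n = -1.00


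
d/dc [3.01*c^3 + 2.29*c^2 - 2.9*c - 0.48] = 9.03*c^2 + 4.58*c - 2.9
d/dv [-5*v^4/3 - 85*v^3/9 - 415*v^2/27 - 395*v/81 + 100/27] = -20*v^3/3 - 85*v^2/3 - 830*v/27 - 395/81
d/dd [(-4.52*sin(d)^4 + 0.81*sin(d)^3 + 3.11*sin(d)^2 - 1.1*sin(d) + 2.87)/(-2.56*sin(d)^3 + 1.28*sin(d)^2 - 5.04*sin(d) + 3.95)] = (11.5712*sin(d)^6 - 11.5712*sin(d)^5 + 77.3408*sin(d)^4 - 85.2128*sin(d)^3 + 17.3737*sin(d)^2 + 17.2218*sin(d) + 10.1198)*cos(d)/(6.5536*sin(d)^6 - 6.5536*sin(d)^5 + 27.4432*sin(d)^4 - 33.1264*sin(d)^3 + 35.5136*sin(d)^2 - 39.816*sin(d) + 15.6025)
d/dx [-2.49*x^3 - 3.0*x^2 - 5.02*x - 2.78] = -7.47*x^2 - 6.0*x - 5.02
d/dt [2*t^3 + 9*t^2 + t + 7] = 6*t^2 + 18*t + 1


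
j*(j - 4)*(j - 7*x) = j^3 - 7*j^2*x - 4*j^2 + 28*j*x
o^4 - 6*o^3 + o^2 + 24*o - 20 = (o - 5)*(o - 2)*(o - 1)*(o + 2)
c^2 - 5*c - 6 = (c - 6)*(c + 1)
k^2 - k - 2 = (k - 2)*(k + 1)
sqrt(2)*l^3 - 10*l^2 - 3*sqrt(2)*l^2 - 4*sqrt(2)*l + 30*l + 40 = (l - 4)*(l - 5*sqrt(2))*(sqrt(2)*l + sqrt(2))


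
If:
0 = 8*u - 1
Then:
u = 1/8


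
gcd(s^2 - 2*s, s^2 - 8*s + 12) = s - 2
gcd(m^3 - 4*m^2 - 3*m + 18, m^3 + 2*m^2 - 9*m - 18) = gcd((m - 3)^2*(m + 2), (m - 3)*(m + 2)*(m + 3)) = m^2 - m - 6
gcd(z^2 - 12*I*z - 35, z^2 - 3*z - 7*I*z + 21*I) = z - 7*I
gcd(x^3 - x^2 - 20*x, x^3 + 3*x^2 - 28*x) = x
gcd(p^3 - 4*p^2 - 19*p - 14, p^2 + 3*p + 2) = p^2 + 3*p + 2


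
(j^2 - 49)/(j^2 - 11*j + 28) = (j + 7)/(j - 4)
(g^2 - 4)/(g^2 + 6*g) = (g^2 - 4)/(g*(g + 6))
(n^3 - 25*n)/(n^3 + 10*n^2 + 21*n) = (n^2 - 25)/(n^2 + 10*n + 21)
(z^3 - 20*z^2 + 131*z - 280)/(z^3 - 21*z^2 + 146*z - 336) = (z - 5)/(z - 6)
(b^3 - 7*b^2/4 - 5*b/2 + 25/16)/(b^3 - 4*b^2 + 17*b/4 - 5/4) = (b + 5/4)/(b - 1)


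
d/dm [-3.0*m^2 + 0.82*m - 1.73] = 0.82 - 6.0*m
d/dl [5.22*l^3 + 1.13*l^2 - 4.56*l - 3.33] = 15.66*l^2 + 2.26*l - 4.56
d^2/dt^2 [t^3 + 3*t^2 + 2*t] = 6*t + 6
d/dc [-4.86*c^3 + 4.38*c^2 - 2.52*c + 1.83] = -14.58*c^2 + 8.76*c - 2.52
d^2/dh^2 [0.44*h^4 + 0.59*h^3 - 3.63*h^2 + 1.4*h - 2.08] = 5.28*h^2 + 3.54*h - 7.26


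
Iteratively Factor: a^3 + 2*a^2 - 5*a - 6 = (a - 2)*(a^2 + 4*a + 3) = (a - 2)*(a + 3)*(a + 1)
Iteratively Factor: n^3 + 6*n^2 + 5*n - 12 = (n + 3)*(n^2 + 3*n - 4) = (n - 1)*(n + 3)*(n + 4)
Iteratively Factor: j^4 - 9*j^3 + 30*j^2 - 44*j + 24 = (j - 2)*(j^3 - 7*j^2 + 16*j - 12) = (j - 2)^2*(j^2 - 5*j + 6) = (j - 3)*(j - 2)^2*(j - 2)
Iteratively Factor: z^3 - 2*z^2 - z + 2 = (z - 1)*(z^2 - z - 2) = (z - 2)*(z - 1)*(z + 1)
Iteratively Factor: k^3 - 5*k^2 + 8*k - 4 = (k - 1)*(k^2 - 4*k + 4) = (k - 2)*(k - 1)*(k - 2)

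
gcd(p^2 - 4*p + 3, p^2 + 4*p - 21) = p - 3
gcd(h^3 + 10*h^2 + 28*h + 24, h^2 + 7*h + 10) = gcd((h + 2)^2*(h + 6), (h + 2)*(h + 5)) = h + 2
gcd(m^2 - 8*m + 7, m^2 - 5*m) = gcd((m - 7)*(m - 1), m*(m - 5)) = 1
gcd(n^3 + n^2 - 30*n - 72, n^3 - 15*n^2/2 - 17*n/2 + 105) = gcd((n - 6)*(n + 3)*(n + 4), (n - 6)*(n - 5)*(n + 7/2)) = n - 6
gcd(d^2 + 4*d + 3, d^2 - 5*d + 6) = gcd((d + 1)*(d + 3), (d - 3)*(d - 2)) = 1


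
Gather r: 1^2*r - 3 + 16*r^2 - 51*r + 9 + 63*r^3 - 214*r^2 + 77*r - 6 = 63*r^3 - 198*r^2 + 27*r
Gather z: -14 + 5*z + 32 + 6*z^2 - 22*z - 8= 6*z^2 - 17*z + 10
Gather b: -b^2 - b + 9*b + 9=-b^2 + 8*b + 9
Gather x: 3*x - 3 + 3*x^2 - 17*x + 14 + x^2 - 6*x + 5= 4*x^2 - 20*x + 16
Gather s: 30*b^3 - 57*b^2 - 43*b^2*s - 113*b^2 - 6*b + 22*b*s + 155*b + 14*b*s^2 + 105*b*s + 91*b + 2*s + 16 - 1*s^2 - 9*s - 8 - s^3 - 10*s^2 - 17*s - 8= 30*b^3 - 170*b^2 + 240*b - s^3 + s^2*(14*b - 11) + s*(-43*b^2 + 127*b - 24)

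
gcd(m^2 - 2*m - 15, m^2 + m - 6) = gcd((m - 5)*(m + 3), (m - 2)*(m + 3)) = m + 3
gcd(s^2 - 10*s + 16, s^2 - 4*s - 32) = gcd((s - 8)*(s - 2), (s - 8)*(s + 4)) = s - 8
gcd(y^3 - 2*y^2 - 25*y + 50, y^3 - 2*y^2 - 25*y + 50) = y^3 - 2*y^2 - 25*y + 50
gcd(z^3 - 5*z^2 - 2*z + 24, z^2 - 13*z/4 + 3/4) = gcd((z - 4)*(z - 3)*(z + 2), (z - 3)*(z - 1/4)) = z - 3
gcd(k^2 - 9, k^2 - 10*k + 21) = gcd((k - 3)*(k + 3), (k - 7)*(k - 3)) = k - 3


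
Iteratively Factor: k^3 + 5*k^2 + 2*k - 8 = (k + 2)*(k^2 + 3*k - 4) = (k - 1)*(k + 2)*(k + 4)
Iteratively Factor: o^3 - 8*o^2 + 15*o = (o - 3)*(o^2 - 5*o) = o*(o - 3)*(o - 5)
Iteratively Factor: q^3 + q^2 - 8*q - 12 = (q + 2)*(q^2 - q - 6) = (q - 3)*(q + 2)*(q + 2)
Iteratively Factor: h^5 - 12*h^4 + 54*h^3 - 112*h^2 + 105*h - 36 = (h - 1)*(h^4 - 11*h^3 + 43*h^2 - 69*h + 36) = (h - 1)^2*(h^3 - 10*h^2 + 33*h - 36) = (h - 3)*(h - 1)^2*(h^2 - 7*h + 12) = (h - 3)^2*(h - 1)^2*(h - 4)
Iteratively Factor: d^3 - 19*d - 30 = (d + 2)*(d^2 - 2*d - 15) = (d - 5)*(d + 2)*(d + 3)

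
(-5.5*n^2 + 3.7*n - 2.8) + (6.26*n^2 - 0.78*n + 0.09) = 0.76*n^2 + 2.92*n - 2.71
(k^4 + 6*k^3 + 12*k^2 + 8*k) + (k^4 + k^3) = 2*k^4 + 7*k^3 + 12*k^2 + 8*k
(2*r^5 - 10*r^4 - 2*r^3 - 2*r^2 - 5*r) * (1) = 2*r^5 - 10*r^4 - 2*r^3 - 2*r^2 - 5*r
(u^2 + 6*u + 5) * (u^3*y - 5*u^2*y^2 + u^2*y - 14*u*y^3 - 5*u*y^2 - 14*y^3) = u^5*y - 5*u^4*y^2 + 7*u^4*y - 14*u^3*y^3 - 35*u^3*y^2 + 11*u^3*y - 98*u^2*y^3 - 55*u^2*y^2 + 5*u^2*y - 154*u*y^3 - 25*u*y^2 - 70*y^3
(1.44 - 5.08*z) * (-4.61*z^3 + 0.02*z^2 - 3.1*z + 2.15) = 23.4188*z^4 - 6.74*z^3 + 15.7768*z^2 - 15.386*z + 3.096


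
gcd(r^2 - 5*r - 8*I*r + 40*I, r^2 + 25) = 1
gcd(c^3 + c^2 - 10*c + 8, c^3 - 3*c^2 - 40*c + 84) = c - 2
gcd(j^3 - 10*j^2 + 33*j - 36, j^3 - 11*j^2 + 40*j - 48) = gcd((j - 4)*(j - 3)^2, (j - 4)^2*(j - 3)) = j^2 - 7*j + 12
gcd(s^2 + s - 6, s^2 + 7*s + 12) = s + 3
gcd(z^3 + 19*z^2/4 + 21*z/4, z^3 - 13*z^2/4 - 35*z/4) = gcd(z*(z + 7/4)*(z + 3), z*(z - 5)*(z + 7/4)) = z^2 + 7*z/4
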